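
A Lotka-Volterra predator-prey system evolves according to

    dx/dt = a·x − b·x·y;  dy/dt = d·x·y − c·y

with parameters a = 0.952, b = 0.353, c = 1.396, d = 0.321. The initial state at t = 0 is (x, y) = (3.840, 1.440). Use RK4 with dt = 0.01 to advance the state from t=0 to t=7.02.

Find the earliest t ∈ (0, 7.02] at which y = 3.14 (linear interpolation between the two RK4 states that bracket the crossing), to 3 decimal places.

t=0.000: state=(3.840, 1.440)
step 1 (dt=0.01): k1=(1.704, -0.235), k2=(1.709, -0.231), k3=(1.709, -0.231), k4=(1.714, -0.227); state += dt/6·(k1+2k2+2k3+k4)
t=0.010: state=(3.857, 1.438)
t=0.020: state=(3.874, 1.435)
t=0.030: state=(3.892, 1.433)
continuing one RK4 step at a time; state shown every 25 steps (Δt=0.25):
t=0.250: state=(4.298, 1.407)
t=0.500: state=(4.814, 1.431)
t=0.750: state=(5.365, 1.518)
t=1.000: state=(5.913, 1.684)
t=1.250: state=(6.397, 1.948)
t=1.500: state=(6.726, 2.329)
t=1.750: state=(6.801, 2.833)
t=1.880: state=(6.712, 3.133)
next step: t=1.890: state=(6.702, 3.157) — y has crossed 3.14
linear interpolation between t=1.880 (3.13348) and t=1.890 (3.15729) → t≈1.883

t = 1.883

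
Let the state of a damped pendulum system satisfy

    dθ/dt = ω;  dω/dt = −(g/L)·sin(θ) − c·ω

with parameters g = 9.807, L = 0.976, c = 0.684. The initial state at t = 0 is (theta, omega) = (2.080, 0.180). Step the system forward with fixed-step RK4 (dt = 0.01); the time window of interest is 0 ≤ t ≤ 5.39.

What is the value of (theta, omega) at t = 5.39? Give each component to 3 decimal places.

t=0.000: state=(2.080, 0.180)
step 1 (dt=0.01): k1=(0.180, -8.896), k2=(0.136, -8.862), k3=(0.136, -8.863), k4=(0.091, -8.829); state += dt/6·(k1+2k2+2k3+k4)
t=0.010: state=(2.081, 0.091)
t=0.020: state=(2.082, 0.003)
t=0.030: state=(2.081, -0.084)
continuing one RK4 step at a time; state shown every 20 steps (Δt=0.2):
t=0.200: state=(1.944, -1.518)
t=0.400: state=(1.475, -3.160)
t=0.600: state=(0.706, -4.391)
t=0.800: state=(-0.189, -4.272)
t=1.000: state=(-0.904, -2.716)
t=1.200: state=(-1.246, -0.693)
t=1.400: state=(-1.192, 1.178)
t=1.600: state=(-0.803, 2.614)
t=1.800: state=(-0.205, 3.178)
t=2.000: state=(0.388, 2.571)
t=2.200: state=(0.770, 1.177)
t=2.400: state=(0.850, -0.368)
t=2.600: state=(0.643, -1.619)
t=2.800: state=(0.245, -2.223)
t=3.000: state=(-0.188, -1.975)
t=3.200: state=(-0.499, -1.058)
t=3.400: state=(-0.597, 0.087)
t=3.600: state=(-0.476, 1.059)
t=3.800: state=(-0.205, 1.558)
t=4.000: state=(0.105, 1.441)
t=4.200: state=(0.338, 0.821)
t=4.400: state=(0.420, -0.004)
t=4.600: state=(0.343, -0.723)
t=4.800: state=(0.154, -1.100)
t=5.000: state=(-0.067, -1.034)
t=5.200: state=(-0.235, -0.603)
t=5.390: state=(-0.297, -0.043)

(theta, omega) = (-0.297, -0.043)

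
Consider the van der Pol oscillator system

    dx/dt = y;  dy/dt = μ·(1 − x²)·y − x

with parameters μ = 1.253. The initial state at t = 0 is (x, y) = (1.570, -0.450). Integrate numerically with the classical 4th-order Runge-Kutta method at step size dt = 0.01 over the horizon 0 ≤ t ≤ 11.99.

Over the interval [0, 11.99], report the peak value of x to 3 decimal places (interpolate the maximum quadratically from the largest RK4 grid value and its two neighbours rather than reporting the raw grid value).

t=0.000: state=(1.570, -0.450)
step 1 (dt=0.01): k1=(-0.450, -0.744), k2=(-0.454, -0.739), k3=(-0.454, -0.739), k4=(-0.457, -0.734); state += dt/6·(k1+2k2+2k3+k4)
t=0.010: state=(1.565, -0.457)
t=0.020: state=(1.561, -0.465)
t=0.030: state=(1.556, -0.472)
continuing one RK4 step at a time; state shown every 50 steps (Δt=0.5):
t=0.500: state=(1.263, -0.775)
t=1.000: state=(0.769, -1.260)
t=1.500: state=(-0.101, -2.349)
t=2.000: state=(-1.454, -2.375)
t=2.500: state=(-2.000, -0.091)
t=3.000: state=(-1.873, 0.451)
t=3.500: state=(-1.600, 0.632)
t=4.000: state=(-1.230, 0.874)
t=4.500: state=(-0.679, 1.406)
t=5.000: state=(0.297, 2.609)
t=5.500: state=(1.643, 1.956)
t=6.000: state=(2.010, -0.080)
t=6.500: state=(1.844, -0.484)
t=7.000: state=(1.558, -0.659)
t=7.500: state=(1.170, -0.922)
t=8.000: state=(0.582, -1.523)
t=8.500: state=(-0.477, -2.774)
t=9.000: state=(-1.761, -1.563)
t=9.500: state=(-2.001, 0.181)
t=10.000: state=(-1.810, 0.509)
t=10.500: state=(-1.513, 0.685)
t=11.000: state=(-1.107, 0.974)
t=11.500: state=(-0.476, 1.653)
t=11.990: state=(0.637, 2.881)
largest grid value and its neighbours: x(5.950)=2.01196, x(5.960)=2.01199, x(5.970)=2.01183
parabola through these three points peaks at t≈5.957 with x≈2.01200

max x = 2.012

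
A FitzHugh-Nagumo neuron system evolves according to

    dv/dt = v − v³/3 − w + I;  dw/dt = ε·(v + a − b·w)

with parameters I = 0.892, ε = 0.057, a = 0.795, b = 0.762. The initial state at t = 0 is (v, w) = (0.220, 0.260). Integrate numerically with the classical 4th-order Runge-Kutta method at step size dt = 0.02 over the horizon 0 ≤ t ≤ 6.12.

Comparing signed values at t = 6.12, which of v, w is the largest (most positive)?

t=0.000: state=(0.220, 0.260)
step 1 (dt=0.02): k1=(0.848, 0.047), k2=(0.856, 0.047), k3=(0.856, 0.047), k4=(0.864, 0.047); state += dt/6·(k1+2k2+2k3+k4)
t=0.020: state=(0.237, 0.261)
t=0.040: state=(0.255, 0.262)
t=0.060: state=(0.272, 0.263)
continuing one RK4 step at a time; state shown every 10 steps (Δt=0.2):
t=0.200: state=(0.405, 0.270)
t=0.400: state=(0.621, 0.283)
t=0.600: state=(0.862, 0.298)
t=0.800: state=(1.111, 0.315)
t=1.000: state=(1.345, 0.336)
t=1.200: state=(1.541, 0.358)
t=1.400: state=(1.686, 0.383)
t=1.600: state=(1.783, 0.408)
t=1.800: state=(1.841, 0.434)
t=2.000: state=(1.874, 0.460)
t=2.200: state=(1.889, 0.487)
t=2.400: state=(1.894, 0.513)
t=2.600: state=(1.893, 0.539)
t=2.800: state=(1.889, 0.565)
t=3.000: state=(1.882, 0.591)
t=3.200: state=(1.874, 0.616)
t=3.400: state=(1.865, 0.641)
t=3.600: state=(1.856, 0.665)
t=3.800: state=(1.846, 0.690)
t=4.000: state=(1.836, 0.714)
t=4.200: state=(1.826, 0.737)
t=4.400: state=(1.816, 0.761)
t=4.600: state=(1.806, 0.784)
t=4.800: state=(1.796, 0.806)
t=5.000: state=(1.786, 0.829)
t=5.200: state=(1.776, 0.851)
t=5.400: state=(1.766, 0.872)
t=5.600: state=(1.756, 0.894)
t=5.800: state=(1.746, 0.915)
t=6.000: state=(1.736, 0.936)
t=6.120: state=(1.729, 0.948)
compare at T: v=1.729, w=0.948

largest component: v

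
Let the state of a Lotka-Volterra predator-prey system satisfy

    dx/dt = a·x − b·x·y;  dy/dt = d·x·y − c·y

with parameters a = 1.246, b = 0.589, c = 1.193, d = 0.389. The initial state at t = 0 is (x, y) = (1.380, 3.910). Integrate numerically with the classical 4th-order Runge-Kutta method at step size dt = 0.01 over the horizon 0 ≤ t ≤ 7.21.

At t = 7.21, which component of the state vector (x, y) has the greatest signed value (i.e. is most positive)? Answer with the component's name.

t=0.000: state=(1.380, 3.910)
step 1 (dt=0.01): k1=(-1.459, -2.566), k2=(-1.441, -2.568), k3=(-1.441, -2.568), k4=(-1.423, -2.571); state += dt/6·(k1+2k2+2k3+k4)
t=0.010: state=(1.366, 3.884)
t=0.020: state=(1.352, 3.859)
t=0.030: state=(1.338, 3.833)
continuing one RK4 step at a time; state shown every 25 steps (Δt=0.25):
t=0.250: state=(1.111, 3.271)
t=0.500: state=(0.979, 2.685)
t=0.750: state=(0.935, 2.185)
t=1.000: state=(0.955, 1.777)
t=1.250: state=(1.029, 1.452)
t=1.500: state=(1.157, 1.198)
t=1.750: state=(1.345, 1.003)
t=2.000: state=(1.602, 0.859)
t=2.250: state=(1.943, 0.757)
t=2.500: state=(2.386, 0.692)
t=2.750: state=(2.949, 0.665)
t=3.000: state=(3.649, 0.680)
t=3.250: state=(4.489, 0.748)
t=3.500: state=(5.436, 0.899)
t=3.750: state=(6.380, 1.187)
t=4.000: state=(7.068, 1.699)
t=4.250: state=(7.098, 2.529)
t=4.500: state=(6.177, 3.607)
t=4.750: state=(4.609, 4.533)
t=5.000: state=(3.121, 4.883)
t=5.250: state=(2.100, 4.653)
t=5.500: state=(1.501, 4.102)
t=5.750: state=(1.175, 3.462)
t=6.000: state=(1.008, 2.854)
t=6.250: state=(0.941, 2.327)
t=6.500: state=(0.943, 1.892)
t=6.750: state=(1.001, 1.542)
t=7.000: state=(1.113, 1.268)
t=7.210: state=(1.250, 1.087)
compare at T: x=1.250, y=1.087

largest component: x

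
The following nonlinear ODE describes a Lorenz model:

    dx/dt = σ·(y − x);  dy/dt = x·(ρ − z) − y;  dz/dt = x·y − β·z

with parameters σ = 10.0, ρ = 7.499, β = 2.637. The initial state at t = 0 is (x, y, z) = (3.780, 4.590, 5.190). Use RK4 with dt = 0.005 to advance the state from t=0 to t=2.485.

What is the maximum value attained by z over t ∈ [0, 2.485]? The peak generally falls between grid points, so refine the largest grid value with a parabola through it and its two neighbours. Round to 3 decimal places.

max z = 7.568

t=0.000: state=(3.780, 4.590, 5.190)
step 1 (dt=0.005): k1=(8.100, 4.138, 3.664), k2=(8.001, 4.140, 3.772), k3=(8.003, 4.138, 3.770), k4=(7.907, 4.138, 3.877); state += dt/6·(k1+2k2+2k3+k4)
t=0.005: state=(3.820, 4.611, 5.209)
t=0.010: state=(3.859, 4.631, 5.229)
t=0.015: state=(3.897, 4.652, 5.250)
continuing one RK4 step at a time; state shown every 20 steps (Δt=0.1):
t=0.100: state=(4.435, 4.961, 5.736)
t=0.200: state=(4.836, 5.103, 6.482)
t=0.300: state=(4.954, 4.924, 7.158)
t=0.400: state=(4.791, 4.512, 7.528)
t=0.500: state=(4.445, 4.059, 7.518)
t=0.600: state=(4.067, 3.718, 7.220)
t=0.700: state=(3.775, 3.547, 6.787)
t=0.800: state=(3.620, 3.537, 6.356)
t=0.900: state=(3.605, 3.654, 6.019)
t=1.000: state=(3.708, 3.859, 5.829)
t=1.100: state=(3.893, 4.104, 5.809)
t=1.200: state=(4.113, 4.334, 5.952)
t=1.300: state=(4.316, 4.492, 6.215)
t=1.400: state=(4.449, 4.535, 6.522)
t=1.500: state=(4.481, 4.460, 6.782)
t=1.600: state=(4.413, 4.304, 6.926)
t=1.700: state=(4.278, 4.126, 6.929)
t=1.800: state=(4.126, 3.981, 6.816)
t=1.900: state=(4.001, 3.899, 6.638)
t=2.000: state=(3.929, 3.889, 6.453)
t=2.100: state=(3.919, 3.939, 6.304)
t=2.200: state=(3.964, 4.030, 6.222)
t=2.300: state=(4.044, 4.136, 6.217)
t=2.400: state=(4.138, 4.230, 6.283)
t=2.485: state=(4.210, 4.284, 6.377)
largest grid value and its neighbours: z(0.440)=7.56756, z(0.445)=7.56822, z(0.450)=7.56797
parabola through these three points peaks at t≈0.446 with z≈7.56825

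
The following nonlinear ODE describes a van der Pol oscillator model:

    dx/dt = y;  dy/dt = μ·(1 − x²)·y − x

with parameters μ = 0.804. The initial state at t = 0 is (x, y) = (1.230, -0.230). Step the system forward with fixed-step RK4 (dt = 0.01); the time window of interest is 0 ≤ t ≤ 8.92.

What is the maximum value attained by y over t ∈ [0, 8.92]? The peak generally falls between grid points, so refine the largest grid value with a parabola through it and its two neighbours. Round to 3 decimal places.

t=0.000: state=(1.230, -0.230)
step 1 (dt=0.01): k1=(-0.230, -1.135), k2=(-0.236, -1.132), k3=(-0.236, -1.132), k4=(-0.241, -1.129); state += dt/6·(k1+2k2+2k3+k4)
t=0.010: state=(1.228, -0.241)
t=0.020: state=(1.225, -0.253)
t=0.030: state=(1.223, -0.264)
continuing one RK4 step at a time; state shown every 50 steps (Δt=0.5):
t=0.500: state=(0.983, -0.748)
t=1.000: state=(0.475, -1.307)
t=1.500: state=(-0.349, -1.975)
t=2.000: state=(-1.347, -1.705)
t=2.500: state=(-1.835, -0.270)
t=3.000: state=(-1.750, 0.491)
t=3.500: state=(-1.405, 0.872)
t=4.000: state=(-0.868, 1.313)
t=4.500: state=(-0.041, 2.045)
t=5.000: state=(1.124, 2.338)
t=5.500: state=(1.914, 0.678)
t=6.000: state=(1.943, -0.370)
t=6.500: state=(1.652, -0.753)
t=7.000: state=(1.196, -1.089)
t=7.500: state=(0.525, -1.651)
t=8.000: state=(-0.502, -2.426)
t=8.500: state=(-1.632, -1.653)
t=8.920: state=(-1.997, -0.194)
largest grid value and its neighbours: y(4.850)=2.44991, y(4.860)=2.45007, y(4.870)=2.44924
parabola through these three points peaks at t≈4.857 with y≈2.45013

max y = 2.450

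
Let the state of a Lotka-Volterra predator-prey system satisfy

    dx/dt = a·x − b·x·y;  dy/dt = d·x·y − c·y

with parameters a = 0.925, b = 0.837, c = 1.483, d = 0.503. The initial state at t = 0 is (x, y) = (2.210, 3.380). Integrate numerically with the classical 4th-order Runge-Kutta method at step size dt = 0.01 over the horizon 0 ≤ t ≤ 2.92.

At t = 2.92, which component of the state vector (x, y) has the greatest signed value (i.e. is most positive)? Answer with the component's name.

t=0.000: state=(2.210, 3.380)
step 1 (dt=0.01): k1=(-4.208, -1.255), k2=(-4.156, -1.289), k3=(-4.157, -1.288), k4=(-4.105, -1.321); state += dt/6·(k1+2k2+2k3+k4)
t=0.010: state=(2.168, 3.367)
t=0.020: state=(2.128, 3.354)
t=0.030: state=(2.088, 3.339)
continuing one RK4 step at a time; state shown every 10 steps (Δt=0.1):
t=0.100: state=(1.838, 3.225)
t=0.200: state=(1.552, 3.027)
t=0.300: state=(1.333, 2.806)
t=0.400: state=(1.168, 2.575)
t=0.500: state=(1.042, 2.347)
t=0.600: state=(0.948, 2.127)
t=0.700: state=(0.878, 1.920)
t=0.800: state=(0.827, 1.728)
t=0.900: state=(0.791, 1.551)
t=1.000: state=(0.767, 1.391)
t=1.100: state=(0.754, 1.246)
t=1.200: state=(0.749, 1.116)
t=1.300: state=(0.752, 0.999)
t=1.400: state=(0.762, 0.895)
t=1.500: state=(0.779, 0.802)
t=1.600: state=(0.802, 0.719)
t=1.700: state=(0.830, 0.646)
t=1.800: state=(0.865, 0.581)
t=1.900: state=(0.906, 0.524)
t=2.000: state=(0.954, 0.473)
t=2.100: state=(1.007, 0.429)
t=2.200: state=(1.068, 0.389)
t=2.300: state=(1.135, 0.355)
t=2.400: state=(1.211, 0.325)
t=2.500: state=(1.294, 0.298)
t=2.600: state=(1.385, 0.275)
t=2.700: state=(1.486, 0.255)
t=2.800: state=(1.597, 0.237)
t=2.900: state=(1.719, 0.222)
t=2.920: state=(1.744, 0.220)
compare at T: x=1.744, y=0.220

largest component: x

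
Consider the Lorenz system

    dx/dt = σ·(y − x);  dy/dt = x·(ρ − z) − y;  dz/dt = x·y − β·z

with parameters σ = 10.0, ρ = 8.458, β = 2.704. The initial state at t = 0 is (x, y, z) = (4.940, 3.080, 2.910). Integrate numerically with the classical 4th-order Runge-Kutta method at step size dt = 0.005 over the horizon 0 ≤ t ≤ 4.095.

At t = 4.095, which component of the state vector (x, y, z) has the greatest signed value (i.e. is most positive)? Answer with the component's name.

t=0.000: state=(4.940, 3.080, 2.910)
step 1 (dt=0.005): k1=(-18.600, 24.327, 7.347), k2=(-17.527, 23.918, 7.451), k3=(-17.564, 23.933, 7.454), k4=(-16.525, 23.539, 7.556); state += dt/6·(k1+2k2+2k3+k4)
t=0.005: state=(4.852, 3.200, 2.947)
t=0.010: state=(4.775, 3.315, 2.986)
t=0.015: state=(4.706, 3.428, 3.025)
continuing one RK4 step at a time; state shown every 40 steps (Δt=0.2):
t=0.200: state=(5.326, 6.304, 5.409)
t=0.400: state=(6.372, 6.104, 9.366)
t=0.600: state=(4.647, 3.597, 9.518)
t=0.800: state=(3.240, 2.933, 7.340)
t=1.000: state=(3.265, 3.545, 5.833)
t=1.200: state=(4.179, 4.758, 5.812)
t=1.400: state=(5.220, 5.561, 7.311)
t=1.600: state=(5.215, 4.887, 8.623)
t=1.800: state=(4.346, 3.935, 8.200)
t=2.000: state=(3.866, 3.812, 7.137)
t=2.200: state=(4.074, 4.305, 6.617)
t=2.400: state=(4.617, 4.876, 6.984)
t=2.600: state=(4.913, 4.918, 7.759)
t=2.800: state=(4.671, 4.467, 8.006)
t=3.000: state=(4.296, 4.165, 7.602)
t=3.200: state=(4.212, 4.257, 7.156)
t=3.400: state=(4.417, 4.552, 7.106)
t=3.600: state=(4.648, 4.720, 7.420)
t=3.800: state=(4.660, 4.604, 7.699)
t=4.000: state=(4.489, 4.397, 7.652)
t=4.095: state=(4.412, 4.344, 7.545)
compare at T: x=4.412, y=4.344, z=7.545

largest component: z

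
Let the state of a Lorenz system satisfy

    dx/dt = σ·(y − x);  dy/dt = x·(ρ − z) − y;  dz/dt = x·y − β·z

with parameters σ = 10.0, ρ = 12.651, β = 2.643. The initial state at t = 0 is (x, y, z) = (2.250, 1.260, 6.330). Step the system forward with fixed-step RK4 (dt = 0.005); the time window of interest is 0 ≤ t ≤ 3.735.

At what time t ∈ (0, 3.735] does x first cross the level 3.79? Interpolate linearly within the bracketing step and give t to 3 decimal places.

t=0.000: state=(2.250, 1.260, 6.330)
step 1 (dt=0.005): k1=(-9.900, 12.962, -13.895), k2=(-9.328, 12.851, -13.762), k3=(-9.346, 12.859, -13.762), k4=(-8.790, 12.754, -13.631); state += dt/6·(k1+2k2+2k3+k4)
t=0.005: state=(2.203, 1.324, 6.261)
t=0.010: state=(2.162, 1.388, 6.194)
t=0.015: state=(2.126, 1.450, 6.127)
continuing one RK4 step at a time; state shown every 40 steps (Δt=0.2):
t=0.200: state=(2.880, 4.048, 4.698)
t=0.260: state=(3.712, 5.321, 4.866)
next step: t=0.265: state=(3.794, 5.440, 4.903) — x has crossed 3.79
linear interpolation between t=0.260 (3.71218) and t=0.265 (3.79357) → t≈0.265

t = 0.265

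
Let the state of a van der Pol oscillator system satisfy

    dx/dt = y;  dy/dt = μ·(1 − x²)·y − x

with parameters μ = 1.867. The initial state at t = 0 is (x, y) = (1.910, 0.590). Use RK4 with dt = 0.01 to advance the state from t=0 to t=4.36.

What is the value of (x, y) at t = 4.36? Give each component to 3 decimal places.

t=0.000: state=(1.910, 0.590)
step 1 (dt=0.01): k1=(0.590, -4.827), k2=(0.566, -4.723), k3=(0.566, -4.724), k4=(0.543, -4.621); state += dt/6·(k1+2k2+2k3+k4)
t=0.010: state=(1.916, 0.543)
t=0.020: state=(1.921, 0.498)
t=0.030: state=(1.926, 0.454)
continuing one RK4 step at a time; state shown every 20 steps (Δt=0.2):
t=0.200: state=(1.956, -0.032)
t=0.400: state=(1.923, -0.254)
t=0.600: state=(1.863, -0.341)
t=0.800: state=(1.790, -0.387)
t=1.000: state=(1.708, -0.425)
t=1.200: state=(1.620, -0.464)
t=1.400: state=(1.522, -0.512)
t=1.600: state=(1.414, -0.572)
t=1.800: state=(1.292, -0.653)
t=2.000: state=(1.151, -0.768)
t=2.200: state=(0.981, -0.938)
t=2.400: state=(0.769, -1.205)
t=2.600: state=(0.488, -1.646)
t=2.800: state=(0.092, -2.375)
t=3.000: state=(-0.480, -3.336)
t=3.200: state=(-1.193, -3.514)
t=3.400: state=(-1.757, -1.946)
t=3.600: state=(-1.986, -0.499)
t=3.800: state=(-2.017, 0.080)
t=4.000: state=(-1.979, 0.267)
t=4.200: state=(-1.918, 0.337)
t=4.360: state=(-1.861, 0.368)

(x, y) = (-1.861, 0.368)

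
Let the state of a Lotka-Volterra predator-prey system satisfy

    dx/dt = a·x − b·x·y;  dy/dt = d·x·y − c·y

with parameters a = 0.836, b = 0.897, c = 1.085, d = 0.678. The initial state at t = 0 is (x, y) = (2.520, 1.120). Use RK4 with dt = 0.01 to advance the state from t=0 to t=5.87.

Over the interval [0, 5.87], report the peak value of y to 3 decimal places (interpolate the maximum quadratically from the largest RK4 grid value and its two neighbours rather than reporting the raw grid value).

max y = 1.596

t=0.000: state=(2.520, 1.120)
step 1 (dt=0.01): k1=(-0.425, 0.698), k2=(-0.433, 0.699), k3=(-0.433, 0.699), k4=(-0.440, 0.699); state += dt/6·(k1+2k2+2k3+k4)
t=0.010: state=(2.516, 1.127)
t=0.020: state=(2.511, 1.134)
t=0.030: state=(2.507, 1.141)
continuing one RK4 step at a time; state shown every 20 steps (Δt=0.2):
t=0.200: state=(2.406, 1.260)
t=0.400: state=(2.242, 1.390)
t=0.600: state=(2.044, 1.497)
t=0.800: state=(1.834, 1.567)
t=1.000: state=(1.632, 1.595)
t=1.200: state=(1.449, 1.582)
t=1.400: state=(1.295, 1.533)
t=1.600: state=(1.170, 1.458)
t=1.800: state=(1.073, 1.366)
t=2.000: state=(1.002, 1.265)
t=2.200: state=(0.952, 1.163)
t=2.400: state=(0.922, 1.062)
t=2.600: state=(0.908, 0.968)
t=2.800: state=(0.910, 0.881)
t=3.000: state=(0.925, 0.803)
t=3.200: state=(0.952, 0.734)
t=3.400: state=(0.992, 0.674)
t=3.600: state=(1.044, 0.623)
t=3.800: state=(1.108, 0.580)
t=4.000: state=(1.184, 0.545)
t=4.200: state=(1.272, 0.518)
t=4.400: state=(1.373, 0.499)
t=4.600: state=(1.485, 0.488)
t=4.800: state=(1.609, 0.484)
t=5.000: state=(1.743, 0.489)
t=5.200: state=(1.885, 0.503)
t=5.400: state=(2.032, 0.528)
t=5.600: state=(2.178, 0.566)
t=5.800: state=(2.315, 0.618)
t=5.870: state=(2.360, 0.640)
largest grid value and its neighbours: y(1.020)=1.59594, y(1.030)=1.59602, y(1.040)=1.59599
parabola through these three points peaks at t≈1.033 with y≈1.59602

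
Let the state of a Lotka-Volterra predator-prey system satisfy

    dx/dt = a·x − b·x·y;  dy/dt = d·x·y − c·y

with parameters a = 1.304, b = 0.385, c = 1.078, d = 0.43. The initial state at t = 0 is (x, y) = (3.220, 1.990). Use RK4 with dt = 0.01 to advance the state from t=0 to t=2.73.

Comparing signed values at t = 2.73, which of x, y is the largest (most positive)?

t=0.000: state=(3.220, 1.990)
step 1 (dt=0.01): k1=(1.732, 0.610), k2=(1.733, 0.618), k3=(1.733, 0.619), k4=(1.733, 0.627); state += dt/6·(k1+2k2+2k3+k4)
t=0.010: state=(3.237, 1.996)
t=0.020: state=(3.255, 2.003)
t=0.030: state=(3.272, 2.009)
continuing one RK4 step at a time; state shown every 10 steps (Δt=0.1):
t=0.100: state=(3.394, 2.060)
t=0.200: state=(3.566, 2.148)
t=0.300: state=(3.732, 2.256)
t=0.400: state=(3.889, 2.386)
t=0.500: state=(4.030, 2.540)
t=0.600: state=(4.150, 2.719)
t=0.700: state=(4.242, 2.924)
t=0.800: state=(4.299, 3.155)
t=0.900: state=(4.317, 3.410)
t=1.000: state=(4.290, 3.684)
t=1.100: state=(4.218, 3.972)
t=1.200: state=(4.101, 4.265)
t=1.300: state=(3.943, 4.553)
t=1.400: state=(3.750, 4.824)
t=1.500: state=(3.531, 5.065)
t=1.600: state=(3.297, 5.266)
t=1.700: state=(3.057, 5.420)
t=1.800: state=(2.821, 5.522)
t=1.900: state=(2.596, 5.570)
t=2.000: state=(2.386, 5.566)
t=2.100: state=(2.196, 5.514)
t=2.200: state=(2.027, 5.420)
t=2.300: state=(1.879, 5.292)
t=2.400: state=(1.751, 5.137)
t=2.500: state=(1.642, 4.961)
t=2.600: state=(1.551, 4.770)
t=2.700: state=(1.477, 4.570)
t=2.730: state=(1.457, 4.509)
compare at T: x=1.457, y=4.509

largest component: y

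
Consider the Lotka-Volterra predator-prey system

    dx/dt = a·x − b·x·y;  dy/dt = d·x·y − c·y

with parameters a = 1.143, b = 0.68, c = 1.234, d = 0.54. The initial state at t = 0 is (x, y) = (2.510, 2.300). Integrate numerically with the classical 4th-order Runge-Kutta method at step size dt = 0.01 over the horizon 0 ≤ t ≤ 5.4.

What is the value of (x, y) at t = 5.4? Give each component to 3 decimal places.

(x, y) = (2.448, 2.314)

t=0.000: state=(2.510, 2.300)
step 1 (dt=0.01): k1=(-1.057, 0.279), k2=(-1.057, 0.273), k3=(-1.057, 0.273), k4=(-1.057, 0.266); state += dt/6·(k1+2k2+2k3+k4)
t=0.010: state=(2.499, 2.303)
t=0.020: state=(2.489, 2.305)
t=0.030: state=(2.478, 2.308)
continuing one RK4 step at a time; state shown every 20 steps (Δt=0.2):
t=0.200: state=(2.301, 2.330)
t=0.400: state=(2.109, 2.309)
t=0.600: state=(1.944, 2.245)
t=0.800: state=(1.811, 2.148)
t=1.000: state=(1.713, 2.029)
t=1.200: state=(1.648, 1.900)
t=1.400: state=(1.614, 1.770)
t=1.600: state=(1.608, 1.646)
t=1.800: state=(1.629, 1.531)
t=2.000: state=(1.674, 1.429)
t=2.200: state=(1.743, 1.343)
t=2.400: state=(1.834, 1.273)
t=2.600: state=(1.946, 1.219)
t=2.800: state=(2.078, 1.184)
t=3.000: state=(2.226, 1.167)
t=3.200: state=(2.388, 1.169)
t=3.400: state=(2.556, 1.193)
t=3.600: state=(2.724, 1.240)
t=3.800: state=(2.879, 1.311)
t=4.000: state=(3.009, 1.408)
t=4.200: state=(3.097, 1.531)
t=4.400: state=(3.131, 1.675)
t=4.600: state=(3.100, 1.833)
t=4.800: state=(3.004, 1.993)
t=5.000: state=(2.850, 2.137)
t=5.200: state=(2.658, 2.248)
t=5.400: state=(2.448, 2.314)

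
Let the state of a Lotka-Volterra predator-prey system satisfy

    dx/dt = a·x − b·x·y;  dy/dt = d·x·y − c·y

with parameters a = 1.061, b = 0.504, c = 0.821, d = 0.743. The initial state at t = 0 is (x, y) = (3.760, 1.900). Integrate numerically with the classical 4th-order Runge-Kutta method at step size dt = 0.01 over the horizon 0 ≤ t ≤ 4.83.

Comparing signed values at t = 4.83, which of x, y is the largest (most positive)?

t=0.000: state=(3.760, 1.900)
step 1 (dt=0.01): k1=(0.389, 3.748), k2=(0.353, 3.788), k3=(0.353, 3.788), k4=(0.317, 3.828); state += dt/6·(k1+2k2+2k3+k4)
t=0.010: state=(3.764, 1.938)
t=0.020: state=(3.766, 1.977)
t=0.030: state=(3.768, 2.016)
continuing one RK4 step at a time; state shown every 20 steps (Δt=0.2):
t=0.200: state=(3.676, 2.813)
t=0.400: state=(3.228, 4.005)
t=0.600: state=(2.504, 5.215)
t=0.800: state=(1.746, 6.061)
t=1.000: state=(1.149, 6.362)
t=1.200: state=(0.752, 6.204)
t=1.400: state=(0.508, 5.772)
t=1.600: state=(0.360, 5.219)
t=1.800: state=(0.271, 4.639)
t=2.000: state=(0.216, 4.081)
t=2.200: state=(0.182, 3.566)
t=2.400: state=(0.161, 3.104)
t=2.600: state=(0.148, 2.695)
t=2.800: state=(0.142, 2.336)
t=3.000: state=(0.141, 2.025)
t=3.200: state=(0.145, 1.755)
t=3.400: state=(0.152, 1.522)
t=3.600: state=(0.162, 1.322)
t=3.800: state=(0.177, 1.151)
t=4.000: state=(0.197, 1.004)
t=4.200: state=(0.221, 0.879)
t=4.400: state=(0.252, 0.772)
t=4.600: state=(0.289, 0.682)
t=4.800: state=(0.335, 0.606)
t=4.830: state=(0.343, 0.596)
compare at T: x=0.343, y=0.596

largest component: y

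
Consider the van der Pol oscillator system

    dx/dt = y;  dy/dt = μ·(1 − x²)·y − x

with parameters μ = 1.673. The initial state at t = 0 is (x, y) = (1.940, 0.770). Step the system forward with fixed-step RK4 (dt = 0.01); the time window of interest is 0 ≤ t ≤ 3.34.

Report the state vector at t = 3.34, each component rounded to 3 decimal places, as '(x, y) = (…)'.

(x, y) = (-1.455, -2.839)

t=0.000: state=(1.940, 0.770)
step 1 (dt=0.01): k1=(0.770, -5.500), k2=(0.742, -5.395), k3=(0.743, -5.397), k4=(0.716, -5.293); state += dt/6·(k1+2k2+2k3+k4)
t=0.010: state=(1.947, 0.716)
t=0.020: state=(1.954, 0.664)
t=0.030: state=(1.961, 0.614)
continuing one RK4 step at a time; state shown every 20 steps (Δt=0.2):
t=0.200: state=(2.009, 0.036)
t=0.400: state=(1.984, -0.240)
t=0.600: state=(1.924, -0.347)
t=0.800: state=(1.849, -0.402)
t=1.000: state=(1.764, -0.443)
t=1.200: state=(1.672, -0.484)
t=1.400: state=(1.570, -0.532)
t=1.600: state=(1.458, -0.592)
t=1.800: state=(1.332, -0.672)
t=2.000: state=(1.187, -0.782)
t=2.200: state=(1.016, -0.941)
t=2.400: state=(0.806, -1.182)
t=2.600: state=(0.534, -1.565)
t=2.800: state=(0.165, -2.173)
t=3.000: state=(-0.350, -2.992)
t=3.200: state=(-1.008, -3.411)
t=3.340: state=(-1.455, -2.839)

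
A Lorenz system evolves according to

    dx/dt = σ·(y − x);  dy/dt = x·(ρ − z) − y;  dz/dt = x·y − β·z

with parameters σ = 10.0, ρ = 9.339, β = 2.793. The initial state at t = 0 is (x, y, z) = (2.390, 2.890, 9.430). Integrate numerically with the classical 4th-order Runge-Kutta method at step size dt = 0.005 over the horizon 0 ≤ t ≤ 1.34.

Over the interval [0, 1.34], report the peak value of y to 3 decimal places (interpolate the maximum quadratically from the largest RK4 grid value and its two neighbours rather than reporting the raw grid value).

max y = 6.384

t=0.000: state=(2.390, 2.890, 9.430)
step 1 (dt=0.005): k1=(5.000, -3.107, -19.431), k2=(4.797, -2.984, -19.278), k3=(4.805, -2.985, -19.280), k4=(4.610, -2.862, -19.128); state += dt/6·(k1+2k2+2k3+k4)
t=0.005: state=(2.414, 2.875, 9.334)
t=0.010: state=(2.436, 2.861, 9.239)
t=0.015: state=(2.457, 2.849, 9.145)
continuing one RK4 step at a time; state shown every 10 steps (Δt=0.05):
t=0.050: state=(2.563, 2.795, 8.530)
t=0.100: state=(2.654, 2.813, 7.759)
t=0.150: state=(2.738, 2.928, 7.108)
t=0.200: state=(2.853, 3.127, 6.576)
t=0.250: state=(3.017, 3.401, 6.165)
t=0.300: state=(3.239, 3.742, 5.883)
t=0.350: state=(3.521, 4.143, 5.738)
t=0.400: state=(3.860, 4.590, 5.743)
t=0.450: state=(4.248, 5.063, 5.909)
t=0.500: state=(4.668, 5.528, 6.244)
t=0.550: state=(5.097, 5.938, 6.741)
t=0.600: state=(5.496, 6.239, 7.374)
t=0.650: state=(5.824, 6.379, 8.087)
t=0.700: state=(6.037, 6.325, 8.800)
t=0.750: state=(6.104, 6.080, 9.417)
t=0.800: state=(6.015, 5.690, 9.858)
t=0.850: state=(5.789, 5.225, 10.078)
t=0.900: state=(5.468, 4.763, 10.075)
t=0.950: state=(5.102, 4.362, 9.884)
t=1.000: state=(4.742, 4.055, 9.559)
t=1.050: state=(4.425, 3.852, 9.155)
t=1.100: state=(4.174, 3.748, 8.721)
t=1.150: state=(4.000, 3.731, 8.295)
t=1.200: state=(3.904, 3.788, 7.905)
t=1.250: state=(3.882, 3.908, 7.572)
t=1.300: state=(3.928, 4.080, 7.312)
t=1.340: state=(4.007, 4.248, 7.164)
largest grid value and its neighbours: y(0.655)=6.38231, y(0.660)=6.38389, y(0.665)=6.38348
parabola through these three points peaks at t≈0.661 with y≈6.38398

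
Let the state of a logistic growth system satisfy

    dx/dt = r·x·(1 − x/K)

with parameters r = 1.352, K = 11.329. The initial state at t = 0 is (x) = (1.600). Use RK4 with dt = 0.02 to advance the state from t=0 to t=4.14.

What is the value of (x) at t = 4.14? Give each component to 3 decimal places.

(x) = (11.079)

t=0.000: state=(1.600)
step 1 (dt=0.02): k1=(1.858), k2=(1.876), k3=(1.876), k4=(1.894); state += dt/6·(k1+2k2+2k3+k4)
t=0.020: state=(1.638)
t=0.040: state=(1.676)
t=0.060: state=(1.715)
continuing one RK4 step at a time; state shown every 10 steps (Δt=0.2):
t=0.200: state=(2.009)
t=0.400: state=(2.495)
t=0.600: state=(3.060)
t=0.800: state=(3.700)
t=1.000: state=(4.403)
t=1.200: state=(5.148)
t=1.400: state=(5.913)
t=1.600: state=(6.668)
t=1.800: state=(7.388)
t=2.000: state=(8.052)
t=2.200: state=(8.644)
t=2.400: state=(9.158)
t=2.600: state=(9.594)
t=2.800: state=(9.955)
t=3.000: state=(10.250)
t=3.200: state=(10.486)
t=3.400: state=(10.674)
t=3.600: state=(10.823)
t=3.800: state=(10.938)
t=4.000: state=(11.029)
t=4.140: state=(11.079)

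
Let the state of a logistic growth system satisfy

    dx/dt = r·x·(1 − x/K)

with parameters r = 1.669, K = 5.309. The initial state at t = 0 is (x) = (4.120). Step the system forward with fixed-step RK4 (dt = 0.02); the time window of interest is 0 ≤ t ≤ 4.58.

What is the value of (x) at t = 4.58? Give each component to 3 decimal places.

t=0.000: state=(4.120)
step 1 (dt=0.02): k1=(1.540), k2=(1.526), k3=(1.526), k4=(1.512); state += dt/6·(k1+2k2+2k3+k4)
t=0.020: state=(4.151)
t=0.040: state=(4.180)
t=0.060: state=(4.210)
continuing one RK4 step at a time; state shown every 10 steps (Δt=0.2):
t=0.200: state=(4.400)
t=0.400: state=(4.624)
t=0.600: state=(4.800)
t=0.800: state=(4.934)
t=1.000: state=(5.035)
t=1.200: state=(5.110)
t=1.400: state=(5.165)
t=1.600: state=(5.205)
t=1.800: state=(5.234)
t=2.000: state=(5.255)
t=2.200: state=(5.270)
t=2.400: state=(5.281)
t=2.600: state=(5.289)
t=2.800: state=(5.295)
t=3.000: state=(5.299)
t=3.200: state=(5.302)
t=3.400: state=(5.304)
t=3.600: state=(5.305)
t=3.800: state=(5.306)
t=4.000: state=(5.307)
t=4.200: state=(5.308)
t=4.400: state=(5.308)
t=4.580: state=(5.308)

(x) = (5.308)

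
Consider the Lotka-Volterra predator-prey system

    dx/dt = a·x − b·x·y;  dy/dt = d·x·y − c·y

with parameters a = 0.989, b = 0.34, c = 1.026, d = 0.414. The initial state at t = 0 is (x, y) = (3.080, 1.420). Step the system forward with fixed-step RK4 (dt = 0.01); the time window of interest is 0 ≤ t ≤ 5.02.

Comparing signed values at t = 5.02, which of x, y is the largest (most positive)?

t=0.000: state=(3.080, 1.420)
step 1 (dt=0.01): k1=(1.559, 0.354), k2=(1.561, 0.359), k3=(1.561, 0.359), k4=(1.563, 0.364); state += dt/6·(k1+2k2+2k3+k4)
t=0.010: state=(3.096, 1.424)
t=0.020: state=(3.111, 1.427)
t=0.030: state=(3.127, 1.431)
continuing one RK4 step at a time; state shown every 20 steps (Δt=0.2):
t=0.200: state=(3.398, 1.512)
t=0.400: state=(3.720, 1.654)
t=0.600: state=(4.025, 1.857)
t=0.800: state=(4.285, 2.134)
t=1.000: state=(4.464, 2.499)
t=1.200: state=(4.521, 2.955)
t=1.400: state=(4.428, 3.490)
t=1.600: state=(4.174, 4.063)
t=1.800: state=(3.787, 4.604)
t=2.000: state=(3.323, 5.035)
t=2.200: state=(2.847, 5.294)
t=2.400: state=(2.413, 5.359)
t=2.600: state=(2.049, 5.247)
t=2.800: state=(1.761, 5.001)
t=3.000: state=(1.544, 4.669)
t=3.200: state=(1.387, 4.292)
t=3.400: state=(1.280, 3.903)
t=3.600: state=(1.212, 3.523)
t=3.800: state=(1.177, 3.167)
t=4.000: state=(1.169, 2.842)
t=4.200: state=(1.186, 2.552)
t=4.400: state=(1.226, 2.296)
t=4.600: state=(1.288, 2.075)
t=4.800: state=(1.373, 1.887)
t=5.000: state=(1.480, 1.729)
t=5.020: state=(1.492, 1.715)
compare at T: x=1.492, y=1.715

largest component: y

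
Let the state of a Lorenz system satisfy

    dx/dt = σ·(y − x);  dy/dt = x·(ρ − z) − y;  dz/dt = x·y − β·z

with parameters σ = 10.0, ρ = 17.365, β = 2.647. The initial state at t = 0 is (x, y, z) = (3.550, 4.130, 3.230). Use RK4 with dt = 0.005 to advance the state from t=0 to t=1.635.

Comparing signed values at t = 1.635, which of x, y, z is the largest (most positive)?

t=0.000: state=(3.550, 4.130, 3.230)
step 1 (dt=0.005): k1=(5.800, 46.049, 6.112), k2=(6.806, 46.085, 6.541), k3=(6.782, 46.116, 6.550), k4=(7.767, 46.181, 6.991); state += dt/6·(k1+2k2+2k3+k4)
t=0.005: state=(3.584, 4.361, 3.263)
t=0.010: state=(3.628, 4.592, 3.300)
t=0.015: state=(3.680, 4.825, 3.342)
continuing one RK4 step at a time; state shown every 20 steps (Δt=0.1):
t=0.100: state=(5.752, 9.347, 5.194)
t=0.200: state=(10.218, 14.898, 12.927)
t=0.300: state=(12.515, 11.100, 24.657)
t=0.400: state=(7.865, 1.659, 24.550)
t=0.500: state=(2.766, -0.790, 18.897)
t=0.600: state=(0.537, -0.674, 14.405)
t=0.700: state=(-0.179, -0.580, 11.049)
t=0.800: state=(-0.492, -0.784, 8.500)
t=0.900: state=(-0.858, -1.339, 6.586)
t=1.000: state=(-1.545, -2.498, 5.254)
t=1.100: state=(-2.925, -4.837, 4.745)
t=1.200: state=(-5.601, -9.130, 6.263)
t=1.300: state=(-9.764, -14.045, 13.006)
t=1.400: state=(-12.042, -11.177, 23.508)
t=1.500: state=(-8.180, -2.649, 24.209)
t=1.600: state=(-3.414, 0.068, 19.052)
t=1.635: state=(-2.368, 0.151, 17.355)
compare at T: x=-2.368, y=0.151, z=17.355

largest component: z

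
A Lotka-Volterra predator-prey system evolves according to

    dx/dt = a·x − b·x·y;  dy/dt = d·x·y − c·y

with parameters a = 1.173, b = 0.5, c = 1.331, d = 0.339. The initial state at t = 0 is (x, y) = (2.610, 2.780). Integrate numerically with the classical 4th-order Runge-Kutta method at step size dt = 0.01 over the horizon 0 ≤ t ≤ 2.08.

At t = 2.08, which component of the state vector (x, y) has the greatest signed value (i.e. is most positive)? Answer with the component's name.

largest component: x

t=0.000: state=(2.610, 2.780)
step 1 (dt=0.01): k1=(-0.566, -1.240), k2=(-0.558, -1.240), k3=(-0.558, -1.240), k4=(-0.549, -1.240); state += dt/6·(k1+2k2+2k3+k4)
t=0.010: state=(2.604, 2.768)
t=0.020: state=(2.599, 2.755)
t=0.030: state=(2.594, 2.743)
continuing one RK4 step at a time; state shown every 10 steps (Δt=0.1):
t=0.100: state=(2.562, 2.656)
t=0.200: state=(2.530, 2.535)
t=0.300: state=(2.514, 2.417)
t=0.400: state=(2.512, 2.304)
t=0.500: state=(2.524, 2.196)
t=0.600: state=(2.550, 2.095)
t=0.700: state=(2.588, 2.001)
t=0.800: state=(2.639, 1.914)
t=0.900: state=(2.702, 1.834)
t=1.000: state=(2.777, 1.762)
t=1.100: state=(2.864, 1.697)
t=1.200: state=(2.963, 1.639)
t=1.300: state=(3.074, 1.590)
t=1.400: state=(3.196, 1.547)
t=1.500: state=(3.329, 1.513)
t=1.600: state=(3.473, 1.486)
t=1.700: state=(3.627, 1.467)
t=1.800: state=(3.791, 1.457)
t=1.900: state=(3.964, 1.454)
t=2.000: state=(4.144, 1.460)
t=2.080: state=(4.293, 1.472)
compare at T: x=4.293, y=1.472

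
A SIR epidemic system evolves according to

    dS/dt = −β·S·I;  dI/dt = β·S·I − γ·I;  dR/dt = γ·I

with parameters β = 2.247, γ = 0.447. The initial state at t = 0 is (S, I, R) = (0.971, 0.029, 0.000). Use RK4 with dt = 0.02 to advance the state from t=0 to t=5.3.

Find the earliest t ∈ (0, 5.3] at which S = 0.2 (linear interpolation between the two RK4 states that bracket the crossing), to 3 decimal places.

t=0.000: state=(0.971, 0.029, 0.000)
step 1 (dt=0.02): k1=(-0.063, 0.050, 0.013), k2=(-0.064, 0.051, 0.013), k3=(-0.064, 0.051, 0.013), k4=(-0.065, 0.052, 0.013); state += dt/6·(k1+2k2+2k3+k4)
t=0.020: state=(0.970, 0.030, 0.000)
t=0.040: state=(0.968, 0.031, 0.001)
t=0.060: state=(0.967, 0.032, 0.001)
continuing one RK4 step at a time; state shown every 10 steps (Δt=0.2):
t=0.200: state=(0.956, 0.041, 0.003)
t=0.400: state=(0.935, 0.057, 0.007)
t=0.600: state=(0.907, 0.079, 0.013)
t=0.800: state=(0.870, 0.108, 0.022)
t=1.000: state=(0.822, 0.145, 0.033)
t=1.200: state=(0.763, 0.189, 0.048)
t=1.400: state=(0.693, 0.240, 0.067)
t=1.600: state=(0.615, 0.294, 0.091)
t=1.800: state=(0.532, 0.348, 0.120)
t=2.000: state=(0.450, 0.397, 0.153)
t=2.200: state=(0.373, 0.437, 0.190)
t=2.400: state=(0.305, 0.465, 0.231)
t=2.600: state=(0.246, 0.481, 0.273)
t=2.780: state=(0.202, 0.486, 0.312)
next step: t=2.800: state=(0.198, 0.486, 0.316) — S has crossed 0.2
linear interpolation between t=2.780 (0.20239) and t=2.800 (0.19802) → t≈2.791

t = 2.791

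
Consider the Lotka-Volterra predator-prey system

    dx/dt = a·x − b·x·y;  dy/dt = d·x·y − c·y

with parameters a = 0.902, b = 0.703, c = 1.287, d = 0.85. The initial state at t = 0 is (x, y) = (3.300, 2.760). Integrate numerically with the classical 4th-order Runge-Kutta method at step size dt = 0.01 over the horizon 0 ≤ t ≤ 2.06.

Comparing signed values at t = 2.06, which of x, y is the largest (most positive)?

t=0.000: state=(3.300, 2.760)
step 1 (dt=0.01): k1=(-3.426, 4.190), k2=(-3.457, 4.181), k3=(-3.457, 4.181), k4=(-3.486, 4.171); state += dt/6·(k1+2k2+2k3+k4)
t=0.010: state=(3.265, 2.802)
t=0.020: state=(3.230, 2.843)
t=0.030: state=(3.195, 2.885)
continuing one RK4 step at a time; state shown every 10 steps (Δt=0.1):
t=0.100: state=(2.932, 3.164)
t=0.200: state=(2.537, 3.510)
t=0.300: state=(2.149, 3.765)
t=0.400: state=(1.794, 3.913)
t=0.500: state=(1.488, 3.954)
t=0.600: state=(1.235, 3.902)
t=0.700: state=(1.032, 3.776)
t=0.800: state=(0.871, 3.599)
t=0.900: state=(0.745, 3.388)
t=1.000: state=(0.648, 3.160)
t=1.100: state=(0.573, 2.926)
t=1.200: state=(0.514, 2.694)
t=1.300: state=(0.469, 2.470)
t=1.400: state=(0.435, 2.257)
t=1.500: state=(0.409, 2.056)
t=1.600: state=(0.390, 1.870)
t=1.700: state=(0.377, 1.699)
t=1.800: state=(0.368, 1.542)
t=1.900: state=(0.363, 1.398)
t=2.000: state=(0.362, 1.268)
t=2.060: state=(0.363, 1.196)
compare at T: x=0.363, y=1.196

largest component: y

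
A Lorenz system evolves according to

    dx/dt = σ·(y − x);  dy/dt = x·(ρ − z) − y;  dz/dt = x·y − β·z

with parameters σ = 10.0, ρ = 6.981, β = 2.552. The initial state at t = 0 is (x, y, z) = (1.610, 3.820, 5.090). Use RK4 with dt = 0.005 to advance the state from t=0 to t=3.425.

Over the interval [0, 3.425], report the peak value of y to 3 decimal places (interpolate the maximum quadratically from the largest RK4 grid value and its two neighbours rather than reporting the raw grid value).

t=0.000: state=(1.610, 3.820, 5.090)
step 1 (dt=0.005): k1=(22.100, -0.775, -6.839), k2=(21.528, -0.641, -6.588), k3=(21.546, -0.645, -6.595), k4=(20.990, -0.512, -6.349); state += dt/6·(k1+2k2+2k3+k4)
t=0.005: state=(1.718, 3.817, 5.057)
t=0.010: state=(1.820, 3.815, 5.026)
t=0.015: state=(1.917, 3.814, 4.998)
continuing one RK4 step at a time; state shown every 40 steps (Δt=0.2):
t=0.200: state=(3.728, 4.268, 4.950)
t=0.400: state=(4.464, 4.657, 5.948)
t=0.600: state=(4.450, 4.263, 6.756)
t=0.800: state=(3.929, 3.657, 6.624)
t=1.000: state=(3.540, 3.440, 6.000)
t=1.200: state=(3.533, 3.614, 5.529)
t=1.400: state=(3.797, 3.958, 5.499)
t=1.600: state=(4.083, 4.186, 5.848)
t=1.800: state=(4.155, 4.122, 6.221)
t=2.000: state=(3.996, 3.889, 6.290)
t=2.200: state=(3.806, 3.737, 6.084)
t=2.400: state=(3.747, 3.758, 5.852)
t=2.600: state=(3.827, 3.888, 5.778)
t=2.800: state=(3.949, 4.001, 5.882)
t=3.000: state=(4.007, 4.009, 6.039)
t=3.200: state=(3.967, 3.931, 6.108)
t=3.400: state=(3.889, 3.853, 6.054)
t=3.425: state=(3.880, 3.848, 6.042)
largest grid value and its neighbours: y(0.395)=4.65705, y(0.400)=4.65711, y(0.405)=4.65661
parabola through these three points peaks at t≈0.398 with y≈4.65716

max y = 4.657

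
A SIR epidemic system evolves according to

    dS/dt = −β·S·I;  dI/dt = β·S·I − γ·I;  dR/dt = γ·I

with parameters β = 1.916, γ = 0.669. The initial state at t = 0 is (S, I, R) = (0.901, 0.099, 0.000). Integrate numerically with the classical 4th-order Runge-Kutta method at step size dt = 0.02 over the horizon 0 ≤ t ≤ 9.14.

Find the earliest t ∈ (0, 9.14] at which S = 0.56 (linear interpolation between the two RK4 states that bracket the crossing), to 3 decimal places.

t=0.000: state=(0.901, 0.099, 0.000)
step 1 (dt=0.02): k1=(-0.171, 0.105, 0.066), k2=(-0.172, 0.105, 0.067), k3=(-0.172, 0.105, 0.067), k4=(-0.174, 0.106, 0.068); state += dt/6·(k1+2k2+2k3+k4)
t=0.020: state=(0.898, 0.101, 0.001)
t=0.040: state=(0.894, 0.103, 0.003)
t=0.060: state=(0.890, 0.105, 0.004)
continuing one RK4 step at a time; state shown every 25 steps (Δt=0.5):
t=0.500: state=(0.797, 0.160, 0.043)
t=1.000: state=(0.661, 0.231, 0.108)
t=1.340: state=(0.560, 0.274, 0.166)
next step: t=1.360: state=(0.554, 0.276, 0.170) — S has crossed 0.56
linear interpolation between t=1.340 (0.56021) and t=1.360 (0.55433) → t≈1.341

t = 1.341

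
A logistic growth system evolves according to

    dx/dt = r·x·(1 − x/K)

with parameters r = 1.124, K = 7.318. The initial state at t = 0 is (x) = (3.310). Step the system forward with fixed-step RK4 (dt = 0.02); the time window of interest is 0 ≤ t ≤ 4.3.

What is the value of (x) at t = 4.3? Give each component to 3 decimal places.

(x) = (7.248)

t=0.000: state=(3.310)
step 1 (dt=0.02): k1=(2.038), k2=(2.040), k3=(2.040), k4=(2.042); state += dt/6·(k1+2k2+2k3+k4)
t=0.020: state=(3.351)
t=0.040: state=(3.392)
t=0.060: state=(3.433)
continuing one RK4 step at a time; state shown every 10 steps (Δt=0.2):
t=0.200: state=(3.720)
t=0.400: state=(4.129)
t=0.600: state=(4.526)
t=0.800: state=(4.903)
t=1.000: state=(5.251)
t=1.200: state=(5.568)
t=1.400: state=(5.850)
t=1.600: state=(6.096)
t=1.800: state=(6.308)
t=2.000: state=(6.488)
t=2.200: state=(6.640)
t=2.400: state=(6.766)
t=2.600: state=(6.870)
t=2.800: state=(6.956)
t=3.000: state=(7.026)
t=3.200: state=(7.083)
t=3.400: state=(7.129)
t=3.600: state=(7.166)
t=3.800: state=(7.196)
t=4.000: state=(7.220)
t=4.200: state=(7.240)
t=4.300: state=(7.248)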